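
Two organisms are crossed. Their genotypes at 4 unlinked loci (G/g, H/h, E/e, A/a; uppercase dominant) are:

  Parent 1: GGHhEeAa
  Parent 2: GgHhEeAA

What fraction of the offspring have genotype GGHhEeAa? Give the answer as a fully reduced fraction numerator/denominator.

P(GGHhEeAa) = 1/16

GGHhEeAa gametes: GHEA×2, GHEa×2, GHeA×2, GHea×2, GhEA×2, GhEa×2, GheA×2, Ghea×2
GgHhEeAA gametes: GHEA×2, GHeA×2, GhEA×2, GheA×2, gHEA×2, gHeA×2, ghEA×2, gheA×2
GGHhEeAa×GgHhEeAA grid (16·16=256): GGHHEEAA=4 GGHHEEAa=4 GGHHEeAA=8 GGHHEeAa=8 GGHHeeAA=4 GGHHeeAa=4 GGHhEEAA=8 GGHhEEAa=8 GGHhEeAA=16 GGHhEeAa=16 GGHheeAA=8 GGHheeAa=8 GGhhEEAA=4 GGhhEEAa=4 GGhhEeAA=8 GGhhEeAa=8 GGhheeAA=4 GGhheeAa=4 GgHHEEAA=4 GgHHEEAa=4 GgHHEeAA=8 GgHHEeAa=8 GgHHeeAA=4 GgHHeeAa=4 GgHhEEAA=8 GgHhEEAa=8 GgHhEeAA=16 GgHhEeAa=16 GgHheeAA=8 GgHheeAa=8 GghhEEAA=4 GghhEEAa=4 GghhEeAA=8 GghhEeAa=8 GghheeAA=4 GghheeAa=4
GGHhEeAa hits 16/256; gcd=16; 16÷16/256÷16 = 1/16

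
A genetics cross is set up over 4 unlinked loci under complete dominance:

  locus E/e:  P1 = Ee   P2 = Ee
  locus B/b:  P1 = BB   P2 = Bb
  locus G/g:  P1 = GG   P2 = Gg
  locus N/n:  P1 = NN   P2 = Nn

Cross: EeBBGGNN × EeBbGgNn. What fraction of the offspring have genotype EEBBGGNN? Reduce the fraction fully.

P(EEBBGGNN) = 1/32

EeBBGGNN gametes: EBGN×8, eBGN×8
EeBbGgNn gametes: EBGN×1, EBGn×1, EBgN×1, EBgn×1, EbGN×1, EbGn×1, EbgN×1, Ebgn×1, eBGN×1, eBGn×1, eBgN×1, eBgn×1, ebGN×1, ebGn×1, ebgN×1, ebgn×1
EeBBGGNN×EeBbGgNn grid (16·16=256): EEBBGGNN=8 EEBBGGNn=8 EEBBGgNN=8 EEBBGgNn=8 EEBbGGNN=8 EEBbGGNn=8 EEBbGgNN=8 EEBbGgNn=8 EeBBGGNN=16 EeBBGGNn=16 EeBBGgNN=16 EeBBGgNn=16 EeBbGGNN=16 EeBbGGNn=16 EeBbGgNN=16 EeBbGgNn=16 eeBBGGNN=8 eeBBGGNn=8 eeBBGgNN=8 eeBBGgNn=8 eeBbGGNN=8 eeBbGGNn=8 eeBbGgNN=8 eeBbGgNn=8
EEBBGGNN hits 8/256; gcd=8; 8÷8/256÷8 = 1/32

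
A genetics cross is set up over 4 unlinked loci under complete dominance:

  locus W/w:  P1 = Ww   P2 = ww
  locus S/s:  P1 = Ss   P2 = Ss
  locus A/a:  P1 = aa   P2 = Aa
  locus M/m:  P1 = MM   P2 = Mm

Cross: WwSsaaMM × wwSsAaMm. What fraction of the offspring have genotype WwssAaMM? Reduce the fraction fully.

P(WwssAaMM) = 1/32

WwSsaaMM gametes: WSaM×4, WsaM×4, wSaM×4, wsaM×4
wwSsAaMm gametes: wSAM×2, wSAm×2, wSaM×2, wSam×2, wsAM×2, wsAm×2, wsaM×2, wsam×2
WwSsaaMM×wwSsAaMm grid (16·16=256): WwSSAaMM=8 WwSSAaMm=8 WwSSaaMM=8 WwSSaaMm=8 WwSsAaMM=16 WwSsAaMm=16 WwSsaaMM=16 WwSsaaMm=16 WwssAaMM=8 WwssAaMm=8 WwssaaMM=8 WwssaaMm=8 wwSSAaMM=8 wwSSAaMm=8 wwSSaaMM=8 wwSSaaMm=8 wwSsAaMM=16 wwSsAaMm=16 wwSsaaMM=16 wwSsaaMm=16 wwssAaMM=8 wwssAaMm=8 wwssaaMM=8 wwssaaMm=8
WwssAaMM hits 8/256; gcd=8; 8÷8/256÷8 = 1/32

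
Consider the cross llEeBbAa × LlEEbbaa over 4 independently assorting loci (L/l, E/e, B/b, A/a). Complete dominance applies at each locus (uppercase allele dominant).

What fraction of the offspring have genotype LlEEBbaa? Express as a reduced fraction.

P(LlEEBbaa) = 1/16

llEeBbAa gametes: lEBA×2, lEBa×2, lEbA×2, lEba×2, leBA×2, leBa×2, lebA×2, leba×2
LlEEbbaa gametes: LEba×8, lEba×8
llEeBbAa×LlEEbbaa grid (16·16=256): LlEEBbAa=16 LlEEBbaa=16 LlEEbbAa=16 LlEEbbaa=16 LlEeBbAa=16 LlEeBbaa=16 LlEebbAa=16 LlEebbaa=16 llEEBbAa=16 llEEBbaa=16 llEEbbAa=16 llEEbbaa=16 llEeBbAa=16 llEeBbaa=16 llEebbAa=16 llEebbaa=16
LlEEBbaa hits 16/256; gcd=16; 16÷16/256÷16 = 1/16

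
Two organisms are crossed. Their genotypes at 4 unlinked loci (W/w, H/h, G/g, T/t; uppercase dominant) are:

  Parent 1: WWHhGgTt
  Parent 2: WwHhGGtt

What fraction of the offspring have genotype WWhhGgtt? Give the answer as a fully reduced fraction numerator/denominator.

P(WWhhGgtt) = 1/32

WWHhGgTt gametes: WHGT×2, WHGt×2, WHgT×2, WHgt×2, WhGT×2, WhGt×2, WhgT×2, Whgt×2
WwHhGGtt gametes: WHGt×4, WhGt×4, wHGt×4, whGt×4
WWHhGgTt×WwHhGGtt grid (16·16=256): WWHHGGTt=8 WWHHGGtt=8 WWHHGgTt=8 WWHHGgtt=8 WWHhGGTt=16 WWHhGGtt=16 WWHhGgTt=16 WWHhGgtt=16 WWhhGGTt=8 WWhhGGtt=8 WWhhGgTt=8 WWhhGgtt=8 WwHHGGTt=8 WwHHGGtt=8 WwHHGgTt=8 WwHHGgtt=8 WwHhGGTt=16 WwHhGGtt=16 WwHhGgTt=16 WwHhGgtt=16 WwhhGGTt=8 WwhhGGtt=8 WwhhGgTt=8 WwhhGgtt=8
WWhhGgtt hits 8/256; gcd=8; 8÷8/256÷8 = 1/32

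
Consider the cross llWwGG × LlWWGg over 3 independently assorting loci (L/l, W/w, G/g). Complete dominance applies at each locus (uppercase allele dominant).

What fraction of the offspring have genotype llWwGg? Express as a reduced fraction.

llWwGG gametes: lWG×4, lwG×4
LlWWGg gametes: LWG×2, LWg×2, lWG×2, lWg×2
llWwGG×LlWWGg grid (8·8=64): LlWWGG=8 LlWWGg=8 LlWwGG=8 LlWwGg=8 llWWGG=8 llWWGg=8 llWwGG=8 llWwGg=8
llWwGg hits 8/64; gcd=8; 8÷8/64÷8 = 1/8

P(llWwGg) = 1/8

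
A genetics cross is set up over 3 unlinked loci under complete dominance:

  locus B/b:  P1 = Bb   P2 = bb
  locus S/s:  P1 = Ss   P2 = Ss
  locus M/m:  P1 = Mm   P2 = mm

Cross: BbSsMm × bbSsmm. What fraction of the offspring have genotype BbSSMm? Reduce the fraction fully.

BbSsMm gametes: BSM×1, BSm×1, BsM×1, Bsm×1, bSM×1, bSm×1, bsM×1, bsm×1
bbSsmm gametes: bSm×4, bsm×4
BbSsMm×bbSsmm grid (8·8=64): BbSSMm=4 BbSSmm=4 BbSsMm=8 BbSsmm=8 BbssMm=4 Bbssmm=4 bbSSMm=4 bbSSmm=4 bbSsMm=8 bbSsmm=8 bbssMm=4 bbssmm=4
BbSSMm hits 4/64; gcd=4; 4÷4/64÷4 = 1/16

P(BbSSMm) = 1/16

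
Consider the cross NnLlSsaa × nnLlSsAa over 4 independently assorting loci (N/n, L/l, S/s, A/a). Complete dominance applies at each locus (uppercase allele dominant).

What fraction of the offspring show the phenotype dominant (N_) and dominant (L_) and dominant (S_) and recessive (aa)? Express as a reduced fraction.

P(N_ L_ S_ aa) = 9/64

NnLlSsaa gametes: NLSa×2, NLsa×2, NlSa×2, Nlsa×2, nLSa×2, nLsa×2, nlSa×2, nlsa×2
nnLlSsAa gametes: nLSA×2, nLSa×2, nLsA×2, nLsa×2, nlSA×2, nlSa×2, nlsA×2, nlsa×2
NnLlSsaa×nnLlSsAa grid (16·16=256): NnLLSSAa=4 NnLLSSaa=4 NnLLSsAa=8 NnLLSsaa=8 NnLLssAa=4 NnLLssaa=4 NnLlSSAa=8 NnLlSSaa=8 NnLlSsAa=16 NnLlSsaa=16 NnLlssAa=8 NnLlssaa=8 NnllSSAa=4 NnllSSaa=4 NnllSsAa=8 NnllSsaa=8 NnllssAa=4 Nnllssaa=4 nnLLSSAa=4 nnLLSSaa=4 nnLLSsAa=8 nnLLSsaa=8 nnLLssAa=4 nnLLssaa=4 nnLlSSAa=8 nnLlSSaa=8 nnLlSsAa=16 nnLlSsaa=16 nnLlssAa=8 nnLlssaa=8 nnllSSAa=4 nnllSSaa=4 nnllSsAa=8 nnllSsaa=8 nnllssAa=4 nnllssaa=4
N_ L_ S_ aa hits 36/256; gcd=4; 36÷4/256÷4 = 9/64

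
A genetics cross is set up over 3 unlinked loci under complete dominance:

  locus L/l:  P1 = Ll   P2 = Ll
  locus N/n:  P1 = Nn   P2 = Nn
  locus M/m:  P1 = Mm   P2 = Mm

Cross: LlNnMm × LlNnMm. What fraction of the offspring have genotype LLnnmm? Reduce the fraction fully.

LlNnMm gametes: LNM×1, LNm×1, LnM×1, Lnm×1, lNM×1, lNm×1, lnM×1, lnm×1
LlNnMm gametes: LNM×1, LNm×1, LnM×1, Lnm×1, lNM×1, lNm×1, lnM×1, lnm×1
LlNnMm×LlNnMm grid (8·8=64): LLNNMM=1 LLNNMm=2 LLNNmm=1 LLNnMM=2 LLNnMm=4 LLNnmm=2 LLnnMM=1 LLnnMm=2 LLnnmm=1 LlNNMM=2 LlNNMm=4 LlNNmm=2 LlNnMM=4 LlNnMm=8 LlNnmm=4 LlnnMM=2 LlnnMm=4 Llnnmm=2 llNNMM=1 llNNMm=2 llNNmm=1 llNnMM=2 llNnMm=4 llNnmm=2 llnnMM=1 llnnMm=2 llnnmm=1
LLnnmm hits 1/64; gcd=1; 1÷1/64÷1 = 1/64

P(LLnnmm) = 1/64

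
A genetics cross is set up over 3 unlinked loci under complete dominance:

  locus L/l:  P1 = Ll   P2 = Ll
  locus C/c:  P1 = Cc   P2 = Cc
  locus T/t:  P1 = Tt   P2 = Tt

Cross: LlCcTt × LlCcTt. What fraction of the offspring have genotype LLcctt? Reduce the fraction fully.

P(LLcctt) = 1/64

LlCcTt gametes: LCT×1, LCt×1, LcT×1, Lct×1, lCT×1, lCt×1, lcT×1, lct×1
LlCcTt gametes: LCT×1, LCt×1, LcT×1, Lct×1, lCT×1, lCt×1, lcT×1, lct×1
LlCcTt×LlCcTt grid (8·8=64): LLCCTT=1 LLCCTt=2 LLCCtt=1 LLCcTT=2 LLCcTt=4 LLCctt=2 LLccTT=1 LLccTt=2 LLcctt=1 LlCCTT=2 LlCCTt=4 LlCCtt=2 LlCcTT=4 LlCcTt=8 LlCctt=4 LlccTT=2 LlccTt=4 Llcctt=2 llCCTT=1 llCCTt=2 llCCtt=1 llCcTT=2 llCcTt=4 llCctt=2 llccTT=1 llccTt=2 llcctt=1
LLcctt hits 1/64; gcd=1; 1÷1/64÷1 = 1/64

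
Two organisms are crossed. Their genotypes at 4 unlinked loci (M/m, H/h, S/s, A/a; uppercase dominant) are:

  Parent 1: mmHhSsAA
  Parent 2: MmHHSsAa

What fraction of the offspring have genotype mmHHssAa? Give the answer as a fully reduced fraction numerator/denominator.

P(mmHHssAa) = 1/32

mmHhSsAA gametes: mHSA×4, mHsA×4, mhSA×4, mhsA×4
MmHHSsAa gametes: MHSA×2, MHSa×2, MHsA×2, MHsa×2, mHSA×2, mHSa×2, mHsA×2, mHsa×2
mmHhSsAA×MmHHSsAa grid (16·16=256): MmHHSSAA=8 MmHHSSAa=8 MmHHSsAA=16 MmHHSsAa=16 MmHHssAA=8 MmHHssAa=8 MmHhSSAA=8 MmHhSSAa=8 MmHhSsAA=16 MmHhSsAa=16 MmHhssAA=8 MmHhssAa=8 mmHHSSAA=8 mmHHSSAa=8 mmHHSsAA=16 mmHHSsAa=16 mmHHssAA=8 mmHHssAa=8 mmHhSSAA=8 mmHhSSAa=8 mmHhSsAA=16 mmHhSsAa=16 mmHhssAA=8 mmHhssAa=8
mmHHssAa hits 8/256; gcd=8; 8÷8/256÷8 = 1/32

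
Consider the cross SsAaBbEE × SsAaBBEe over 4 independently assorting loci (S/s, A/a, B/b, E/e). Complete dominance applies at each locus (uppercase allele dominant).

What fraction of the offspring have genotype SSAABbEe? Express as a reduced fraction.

P(SSAABbEe) = 1/64

SsAaBbEE gametes: SABE×2, SAbE×2, SaBE×2, SabE×2, sABE×2, sAbE×2, saBE×2, sabE×2
SsAaBBEe gametes: SABE×2, SABe×2, SaBE×2, SaBe×2, sABE×2, sABe×2, saBE×2, saBe×2
SsAaBbEE×SsAaBBEe grid (16·16=256): SSAABBEE=4 SSAABBEe=4 SSAABbEE=4 SSAABbEe=4 SSAaBBEE=8 SSAaBBEe=8 SSAaBbEE=8 SSAaBbEe=8 SSaaBBEE=4 SSaaBBEe=4 SSaaBbEE=4 SSaaBbEe=4 SsAABBEE=8 SsAABBEe=8 SsAABbEE=8 SsAABbEe=8 SsAaBBEE=16 SsAaBBEe=16 SsAaBbEE=16 SsAaBbEe=16 SsaaBBEE=8 SsaaBBEe=8 SsaaBbEE=8 SsaaBbEe=8 ssAABBEE=4 ssAABBEe=4 ssAABbEE=4 ssAABbEe=4 ssAaBBEE=8 ssAaBBEe=8 ssAaBbEE=8 ssAaBbEe=8 ssaaBBEE=4 ssaaBBEe=4 ssaaBbEE=4 ssaaBbEe=4
SSAABbEe hits 4/256; gcd=4; 4÷4/256÷4 = 1/64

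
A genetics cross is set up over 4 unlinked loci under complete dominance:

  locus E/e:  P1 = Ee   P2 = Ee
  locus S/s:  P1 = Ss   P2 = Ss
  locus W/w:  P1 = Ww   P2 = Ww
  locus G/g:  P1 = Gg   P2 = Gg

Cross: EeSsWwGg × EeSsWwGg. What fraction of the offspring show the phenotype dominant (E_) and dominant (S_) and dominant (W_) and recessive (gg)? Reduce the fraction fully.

EeSsWwGg gametes: ESWG×1, ESWg×1, ESwG×1, ESwg×1, EsWG×1, EsWg×1, EswG×1, Eswg×1, eSWG×1, eSWg×1, eSwG×1, eSwg×1, esWG×1, esWg×1, eswG×1, eswg×1
EeSsWwGg gametes: ESWG×1, ESWg×1, ESwG×1, ESwg×1, EsWG×1, EsWg×1, EswG×1, Eswg×1, eSWG×1, eSWg×1, eSwG×1, eSwg×1, esWG×1, esWg×1, eswG×1, eswg×1
EeSsWwGg×EeSsWwGg grid (16·16=256): EESSWWGG=1 EESSWWGg=2 EESSWWgg=1 EESSWwGG=2 EESSWwGg=4 EESSWwgg=2 EESSwwGG=1 EESSwwGg=2 EESSwwgg=1 EESsWWGG=2 EESsWWGg=4 EESsWWgg=2 EESsWwGG=4 EESsWwGg=8 EESsWwgg=4 EESswwGG=2 EESswwGg=4 EESswwgg=2 EEssWWGG=1 EEssWWGg=2 EEssWWgg=1 EEssWwGG=2 EEssWwGg=4 EEssWwgg=2 EEsswwGG=1 EEsswwGg=2 EEsswwgg=1 EeSSWWGG=2 EeSSWWGg=4 EeSSWWgg=2 EeSSWwGG=4 EeSSWwGg=8 EeSSWwgg=4 EeSSwwGG=2 EeSSwwGg=4 EeSSwwgg=2 EeSsWWGG=4 EeSsWWGg=8 EeSsWWgg=4 EeSsWwGG=8 EeSsWwGg=16 EeSsWwgg=8 EeSswwGG=4 EeSswwGg=8 EeSswwgg=4 EessWWGG=2 EessWWGg=4 EessWWgg=2 EessWwGG=4 EessWwGg=8 EessWwgg=4 EesswwGG=2 EesswwGg=4 Eesswwgg=2 eeSSWWGG=1 eeSSWWGg=2 eeSSWWgg=1 eeSSWwGG=2 eeSSWwGg=4 eeSSWwgg=2 eeSSwwGG=1 eeSSwwGg=2 eeSSwwgg=1 eeSsWWGG=2 eeSsWWGg=4 eeSsWWgg=2 eeSsWwGG=4 eeSsWwGg=8 eeSsWwgg=4 eeSswwGG=2 eeSswwGg=4 eeSswwgg=2 eessWWGG=1 eessWWGg=2 eessWWgg=1 eessWwGG=2 eessWwGg=4 eessWwgg=2 eesswwGG=1 eesswwGg=2 eesswwgg=1
E_ S_ W_ gg hits 27/256; gcd=1; 27÷1/256÷1 = 27/256

P(E_ S_ W_ gg) = 27/256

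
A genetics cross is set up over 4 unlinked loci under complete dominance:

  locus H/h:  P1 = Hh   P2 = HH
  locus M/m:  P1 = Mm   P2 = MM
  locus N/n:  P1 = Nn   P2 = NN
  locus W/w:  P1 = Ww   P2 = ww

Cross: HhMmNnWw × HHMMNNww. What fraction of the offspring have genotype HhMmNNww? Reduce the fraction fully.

P(HhMmNNww) = 1/16

HhMmNnWw gametes: HMNW×1, HMNw×1, HMnW×1, HMnw×1, HmNW×1, HmNw×1, HmnW×1, Hmnw×1, hMNW×1, hMNw×1, hMnW×1, hMnw×1, hmNW×1, hmNw×1, hmnW×1, hmnw×1
HHMMNNww gametes: HMNw×16
HhMmNnWw×HHMMNNww grid (16·16=256): HHMMNNWw=16 HHMMNNww=16 HHMMNnWw=16 HHMMNnww=16 HHMmNNWw=16 HHMmNNww=16 HHMmNnWw=16 HHMmNnww=16 HhMMNNWw=16 HhMMNNww=16 HhMMNnWw=16 HhMMNnww=16 HhMmNNWw=16 HhMmNNww=16 HhMmNnWw=16 HhMmNnww=16
HhMmNNww hits 16/256; gcd=16; 16÷16/256÷16 = 1/16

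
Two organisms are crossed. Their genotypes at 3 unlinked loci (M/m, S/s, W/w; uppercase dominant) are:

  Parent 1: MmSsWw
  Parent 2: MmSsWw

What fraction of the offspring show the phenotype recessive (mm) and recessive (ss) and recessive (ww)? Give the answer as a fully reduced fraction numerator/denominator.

MmSsWw gametes: MSW×1, MSw×1, MsW×1, Msw×1, mSW×1, mSw×1, msW×1, msw×1
MmSsWw gametes: MSW×1, MSw×1, MsW×1, Msw×1, mSW×1, mSw×1, msW×1, msw×1
MmSsWw×MmSsWw grid (8·8=64): MMSSWW=1 MMSSWw=2 MMSSww=1 MMSsWW=2 MMSsWw=4 MMSsww=2 MMssWW=1 MMssWw=2 MMssww=1 MmSSWW=2 MmSSWw=4 MmSSww=2 MmSsWW=4 MmSsWw=8 MmSsww=4 MmssWW=2 MmssWw=4 Mmssww=2 mmSSWW=1 mmSSWw=2 mmSSww=1 mmSsWW=2 mmSsWw=4 mmSsww=2 mmssWW=1 mmssWw=2 mmssww=1
mm ss ww hits 1/64; gcd=1; 1÷1/64÷1 = 1/64

P(mm ss ww) = 1/64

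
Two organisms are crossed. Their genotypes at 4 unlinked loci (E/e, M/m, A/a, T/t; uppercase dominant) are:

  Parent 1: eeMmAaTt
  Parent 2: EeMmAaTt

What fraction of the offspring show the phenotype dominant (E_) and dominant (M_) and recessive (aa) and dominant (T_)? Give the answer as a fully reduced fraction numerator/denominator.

P(E_ M_ aa T_) = 9/128

eeMmAaTt gametes: eMAT×2, eMAt×2, eMaT×2, eMat×2, emAT×2, emAt×2, emaT×2, emat×2
EeMmAaTt gametes: EMAT×1, EMAt×1, EMaT×1, EMat×1, EmAT×1, EmAt×1, EmaT×1, Emat×1, eMAT×1, eMAt×1, eMaT×1, eMat×1, emAT×1, emAt×1, emaT×1, emat×1
eeMmAaTt×EeMmAaTt grid (16·16=256): EeMMAATT=2 EeMMAATt=4 EeMMAAtt=2 EeMMAaTT=4 EeMMAaTt=8 EeMMAatt=4 EeMMaaTT=2 EeMMaaTt=4 EeMMaatt=2 EeMmAATT=4 EeMmAATt=8 EeMmAAtt=4 EeMmAaTT=8 EeMmAaTt=16 EeMmAatt=8 EeMmaaTT=4 EeMmaaTt=8 EeMmaatt=4 EemmAATT=2 EemmAATt=4 EemmAAtt=2 EemmAaTT=4 EemmAaTt=8 EemmAatt=4 EemmaaTT=2 EemmaaTt=4 Eemmaatt=2 eeMMAATT=2 eeMMAATt=4 eeMMAAtt=2 eeMMAaTT=4 eeMMAaTt=8 eeMMAatt=4 eeMMaaTT=2 eeMMaaTt=4 eeMMaatt=2 eeMmAATT=4 eeMmAATt=8 eeMmAAtt=4 eeMmAaTT=8 eeMmAaTt=16 eeMmAatt=8 eeMmaaTT=4 eeMmaaTt=8 eeMmaatt=4 eemmAATT=2 eemmAATt=4 eemmAAtt=2 eemmAaTT=4 eemmAaTt=8 eemmAatt=4 eemmaaTT=2 eemmaaTt=4 eemmaatt=2
E_ M_ aa T_ hits 18/256; gcd=2; 18÷2/256÷2 = 9/128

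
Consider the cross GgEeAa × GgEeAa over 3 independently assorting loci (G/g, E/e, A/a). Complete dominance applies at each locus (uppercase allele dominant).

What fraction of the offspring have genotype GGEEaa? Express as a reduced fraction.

GgEeAa gametes: GEA×1, GEa×1, GeA×1, Gea×1, gEA×1, gEa×1, geA×1, gea×1
GgEeAa gametes: GEA×1, GEa×1, GeA×1, Gea×1, gEA×1, gEa×1, geA×1, gea×1
GgEeAa×GgEeAa grid (8·8=64): GGEEAA=1 GGEEAa=2 GGEEaa=1 GGEeAA=2 GGEeAa=4 GGEeaa=2 GGeeAA=1 GGeeAa=2 GGeeaa=1 GgEEAA=2 GgEEAa=4 GgEEaa=2 GgEeAA=4 GgEeAa=8 GgEeaa=4 GgeeAA=2 GgeeAa=4 Ggeeaa=2 ggEEAA=1 ggEEAa=2 ggEEaa=1 ggEeAA=2 ggEeAa=4 ggEeaa=2 ggeeAA=1 ggeeAa=2 ggeeaa=1
GGEEaa hits 1/64; gcd=1; 1÷1/64÷1 = 1/64

P(GGEEaa) = 1/64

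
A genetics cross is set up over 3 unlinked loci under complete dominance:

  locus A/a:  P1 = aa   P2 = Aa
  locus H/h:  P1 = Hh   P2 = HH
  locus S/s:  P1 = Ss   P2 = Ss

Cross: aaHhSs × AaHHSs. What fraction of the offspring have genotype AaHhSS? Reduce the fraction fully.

P(AaHhSS) = 1/16

aaHhSs gametes: aHS×2, aHs×2, ahS×2, ahs×2
AaHHSs gametes: AHS×2, AHs×2, aHS×2, aHs×2
aaHhSs×AaHHSs grid (8·8=64): AaHHSS=4 AaHHSs=8 AaHHss=4 AaHhSS=4 AaHhSs=8 AaHhss=4 aaHHSS=4 aaHHSs=8 aaHHss=4 aaHhSS=4 aaHhSs=8 aaHhss=4
AaHhSS hits 4/64; gcd=4; 4÷4/64÷4 = 1/16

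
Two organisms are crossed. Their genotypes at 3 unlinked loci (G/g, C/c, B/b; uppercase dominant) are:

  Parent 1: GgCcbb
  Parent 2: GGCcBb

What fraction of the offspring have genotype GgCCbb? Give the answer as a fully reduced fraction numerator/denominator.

GgCcbb gametes: GCb×2, Gcb×2, gCb×2, gcb×2
GGCcBb gametes: GCB×2, GCb×2, GcB×2, Gcb×2
GgCcbb×GGCcBb grid (8·8=64): GGCCBb=4 GGCCbb=4 GGCcBb=8 GGCcbb=8 GGccBb=4 GGccbb=4 GgCCBb=4 GgCCbb=4 GgCcBb=8 GgCcbb=8 GgccBb=4 Ggccbb=4
GgCCbb hits 4/64; gcd=4; 4÷4/64÷4 = 1/16

P(GgCCbb) = 1/16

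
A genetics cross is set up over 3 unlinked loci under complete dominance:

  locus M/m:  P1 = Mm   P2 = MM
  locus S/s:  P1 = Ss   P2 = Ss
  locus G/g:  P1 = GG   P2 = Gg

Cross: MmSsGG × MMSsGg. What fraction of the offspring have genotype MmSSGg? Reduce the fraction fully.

MmSsGG gametes: MSG×2, MsG×2, mSG×2, msG×2
MMSsGg gametes: MSG×2, MSg×2, MsG×2, Msg×2
MmSsGG×MMSsGg grid (8·8=64): MMSSGG=4 MMSSGg=4 MMSsGG=8 MMSsGg=8 MMssGG=4 MMssGg=4 MmSSGG=4 MmSSGg=4 MmSsGG=8 MmSsGg=8 MmssGG=4 MmssGg=4
MmSSGg hits 4/64; gcd=4; 4÷4/64÷4 = 1/16

P(MmSSGg) = 1/16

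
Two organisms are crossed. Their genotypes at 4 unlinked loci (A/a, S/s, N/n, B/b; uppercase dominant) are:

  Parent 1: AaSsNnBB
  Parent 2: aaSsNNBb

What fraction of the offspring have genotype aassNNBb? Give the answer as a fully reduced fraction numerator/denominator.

P(aassNNBb) = 1/32

AaSsNnBB gametes: ASNB×2, ASnB×2, AsNB×2, AsnB×2, aSNB×2, aSnB×2, asNB×2, asnB×2
aaSsNNBb gametes: aSNB×4, aSNb×4, asNB×4, asNb×4
AaSsNnBB×aaSsNNBb grid (16·16=256): AaSSNNBB=8 AaSSNNBb=8 AaSSNnBB=8 AaSSNnBb=8 AaSsNNBB=16 AaSsNNBb=16 AaSsNnBB=16 AaSsNnBb=16 AassNNBB=8 AassNNBb=8 AassNnBB=8 AassNnBb=8 aaSSNNBB=8 aaSSNNBb=8 aaSSNnBB=8 aaSSNnBb=8 aaSsNNBB=16 aaSsNNBb=16 aaSsNnBB=16 aaSsNnBb=16 aassNNBB=8 aassNNBb=8 aassNnBB=8 aassNnBb=8
aassNNBb hits 8/256; gcd=8; 8÷8/256÷8 = 1/32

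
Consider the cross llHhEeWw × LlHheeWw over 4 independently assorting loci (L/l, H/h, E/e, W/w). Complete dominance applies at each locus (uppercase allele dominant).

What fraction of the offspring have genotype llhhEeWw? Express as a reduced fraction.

llHhEeWw gametes: lHEW×2, lHEw×2, lHeW×2, lHew×2, lhEW×2, lhEw×2, lheW×2, lhew×2
LlHheeWw gametes: LHeW×2, LHew×2, LheW×2, Lhew×2, lHeW×2, lHew×2, lheW×2, lhew×2
llHhEeWw×LlHheeWw grid (16·16=256): LlHHEeWW=4 LlHHEeWw=8 LlHHEeww=4 LlHHeeWW=4 LlHHeeWw=8 LlHHeeww=4 LlHhEeWW=8 LlHhEeWw=16 LlHhEeww=8 LlHheeWW=8 LlHheeWw=16 LlHheeww=8 LlhhEeWW=4 LlhhEeWw=8 LlhhEeww=4 LlhheeWW=4 LlhheeWw=8 Llhheeww=4 llHHEeWW=4 llHHEeWw=8 llHHEeww=4 llHHeeWW=4 llHHeeWw=8 llHHeeww=4 llHhEeWW=8 llHhEeWw=16 llHhEeww=8 llHheeWW=8 llHheeWw=16 llHheeww=8 llhhEeWW=4 llhhEeWw=8 llhhEeww=4 llhheeWW=4 llhheeWw=8 llhheeww=4
llhhEeWw hits 8/256; gcd=8; 8÷8/256÷8 = 1/32

P(llhhEeWw) = 1/32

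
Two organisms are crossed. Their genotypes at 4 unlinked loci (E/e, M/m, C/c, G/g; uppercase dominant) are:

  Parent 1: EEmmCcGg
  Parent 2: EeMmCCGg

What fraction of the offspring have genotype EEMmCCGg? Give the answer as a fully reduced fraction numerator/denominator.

EEmmCcGg gametes: EmCG×4, EmCg×4, EmcG×4, Emcg×4
EeMmCCGg gametes: EMCG×2, EMCg×2, EmCG×2, EmCg×2, eMCG×2, eMCg×2, emCG×2, emCg×2
EEmmCcGg×EeMmCCGg grid (16·16=256): EEMmCCGG=8 EEMmCCGg=16 EEMmCCgg=8 EEMmCcGG=8 EEMmCcGg=16 EEMmCcgg=8 EEmmCCGG=8 EEmmCCGg=16 EEmmCCgg=8 EEmmCcGG=8 EEmmCcGg=16 EEmmCcgg=8 EeMmCCGG=8 EeMmCCGg=16 EeMmCCgg=8 EeMmCcGG=8 EeMmCcGg=16 EeMmCcgg=8 EemmCCGG=8 EemmCCGg=16 EemmCCgg=8 EemmCcGG=8 EemmCcGg=16 EemmCcgg=8
EEMmCCGg hits 16/256; gcd=16; 16÷16/256÷16 = 1/16

P(EEMmCCGg) = 1/16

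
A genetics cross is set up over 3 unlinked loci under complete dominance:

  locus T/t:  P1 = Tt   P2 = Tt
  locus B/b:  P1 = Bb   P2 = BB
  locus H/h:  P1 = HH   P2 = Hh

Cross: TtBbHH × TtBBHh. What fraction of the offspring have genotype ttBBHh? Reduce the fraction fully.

TtBbHH gametes: TBH×2, TbH×2, tBH×2, tbH×2
TtBBHh gametes: TBH×2, TBh×2, tBH×2, tBh×2
TtBbHH×TtBBHh grid (8·8=64): TTBBHH=4 TTBBHh=4 TTBbHH=4 TTBbHh=4 TtBBHH=8 TtBBHh=8 TtBbHH=8 TtBbHh=8 ttBBHH=4 ttBBHh=4 ttBbHH=4 ttBbHh=4
ttBBHh hits 4/64; gcd=4; 4÷4/64÷4 = 1/16

P(ttBBHh) = 1/16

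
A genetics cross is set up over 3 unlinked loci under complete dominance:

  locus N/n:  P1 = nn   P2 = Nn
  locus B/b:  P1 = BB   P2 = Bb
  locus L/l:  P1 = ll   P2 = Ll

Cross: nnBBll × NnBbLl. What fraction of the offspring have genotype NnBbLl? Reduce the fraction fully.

P(NnBbLl) = 1/8

nnBBll gametes: nBl×8
NnBbLl gametes: NBL×1, NBl×1, NbL×1, Nbl×1, nBL×1, nBl×1, nbL×1, nbl×1
nnBBll×NnBbLl grid (8·8=64): NnBBLl=8 NnBBll=8 NnBbLl=8 NnBbll=8 nnBBLl=8 nnBBll=8 nnBbLl=8 nnBbll=8
NnBbLl hits 8/64; gcd=8; 8÷8/64÷8 = 1/8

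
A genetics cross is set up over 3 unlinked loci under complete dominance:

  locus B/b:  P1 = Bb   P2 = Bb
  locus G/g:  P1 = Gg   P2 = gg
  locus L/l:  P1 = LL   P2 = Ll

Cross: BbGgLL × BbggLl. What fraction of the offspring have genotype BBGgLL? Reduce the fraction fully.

BbGgLL gametes: BGL×2, BgL×2, bGL×2, bgL×2
BbggLl gametes: BgL×2, Bgl×2, bgL×2, bgl×2
BbGgLL×BbggLl grid (8·8=64): BBGgLL=4 BBGgLl=4 BBggLL=4 BBggLl=4 BbGgLL=8 BbGgLl=8 BbggLL=8 BbggLl=8 bbGgLL=4 bbGgLl=4 bbggLL=4 bbggLl=4
BBGgLL hits 4/64; gcd=4; 4÷4/64÷4 = 1/16

P(BBGgLL) = 1/16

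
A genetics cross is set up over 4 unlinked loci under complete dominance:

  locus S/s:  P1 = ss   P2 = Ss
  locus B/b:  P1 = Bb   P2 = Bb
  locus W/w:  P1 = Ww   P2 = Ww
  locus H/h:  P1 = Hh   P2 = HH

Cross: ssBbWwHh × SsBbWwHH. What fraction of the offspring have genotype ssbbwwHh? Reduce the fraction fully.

P(ssbbwwHh) = 1/64

ssBbWwHh gametes: sBWH×2, sBWh×2, sBwH×2, sBwh×2, sbWH×2, sbWh×2, sbwH×2, sbwh×2
SsBbWwHH gametes: SBWH×2, SBwH×2, SbWH×2, SbwH×2, sBWH×2, sBwH×2, sbWH×2, sbwH×2
ssBbWwHh×SsBbWwHH grid (16·16=256): SsBBWWHH=4 SsBBWWHh=4 SsBBWwHH=8 SsBBWwHh=8 SsBBwwHH=4 SsBBwwHh=4 SsBbWWHH=8 SsBbWWHh=8 SsBbWwHH=16 SsBbWwHh=16 SsBbwwHH=8 SsBbwwHh=8 SsbbWWHH=4 SsbbWWHh=4 SsbbWwHH=8 SsbbWwHh=8 SsbbwwHH=4 SsbbwwHh=4 ssBBWWHH=4 ssBBWWHh=4 ssBBWwHH=8 ssBBWwHh=8 ssBBwwHH=4 ssBBwwHh=4 ssBbWWHH=8 ssBbWWHh=8 ssBbWwHH=16 ssBbWwHh=16 ssBbwwHH=8 ssBbwwHh=8 ssbbWWHH=4 ssbbWWHh=4 ssbbWwHH=8 ssbbWwHh=8 ssbbwwHH=4 ssbbwwHh=4
ssbbwwHh hits 4/256; gcd=4; 4÷4/256÷4 = 1/64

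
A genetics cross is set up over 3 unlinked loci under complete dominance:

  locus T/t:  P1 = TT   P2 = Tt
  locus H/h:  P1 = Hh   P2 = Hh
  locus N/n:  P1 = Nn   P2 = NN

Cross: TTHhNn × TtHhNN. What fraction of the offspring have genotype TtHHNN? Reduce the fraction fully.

TTHhNn gametes: THN×2, THn×2, ThN×2, Thn×2
TtHhNN gametes: THN×2, ThN×2, tHN×2, thN×2
TTHhNn×TtHhNN grid (8·8=64): TTHHNN=4 TTHHNn=4 TTHhNN=8 TTHhNn=8 TThhNN=4 TThhNn=4 TtHHNN=4 TtHHNn=4 TtHhNN=8 TtHhNn=8 TthhNN=4 TthhNn=4
TtHHNN hits 4/64; gcd=4; 4÷4/64÷4 = 1/16

P(TtHHNN) = 1/16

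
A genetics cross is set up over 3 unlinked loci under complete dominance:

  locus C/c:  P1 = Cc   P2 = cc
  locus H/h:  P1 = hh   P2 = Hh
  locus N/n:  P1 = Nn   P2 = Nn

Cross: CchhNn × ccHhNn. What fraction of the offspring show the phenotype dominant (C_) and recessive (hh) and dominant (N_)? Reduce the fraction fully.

P(C_ hh N_) = 3/16

CchhNn gametes: ChN×2, Chn×2, chN×2, chn×2
ccHhNn gametes: cHN×2, cHn×2, chN×2, chn×2
CchhNn×ccHhNn grid (8·8=64): CcHhNN=4 CcHhNn=8 CcHhnn=4 CchhNN=4 CchhNn=8 Cchhnn=4 ccHhNN=4 ccHhNn=8 ccHhnn=4 cchhNN=4 cchhNn=8 cchhnn=4
C_ hh N_ hits 12/64; gcd=4; 12÷4/64÷4 = 3/16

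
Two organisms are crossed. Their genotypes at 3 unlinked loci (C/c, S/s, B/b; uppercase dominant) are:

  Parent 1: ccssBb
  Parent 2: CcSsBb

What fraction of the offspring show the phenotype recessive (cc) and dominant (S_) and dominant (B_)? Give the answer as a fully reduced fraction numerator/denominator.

ccssBb gametes: csB×4, csb×4
CcSsBb gametes: CSB×1, CSb×1, CsB×1, Csb×1, cSB×1, cSb×1, csB×1, csb×1
ccssBb×CcSsBb grid (8·8=64): CcSsBB=4 CcSsBb=8 CcSsbb=4 CcssBB=4 CcssBb=8 Ccssbb=4 ccSsBB=4 ccSsBb=8 ccSsbb=4 ccssBB=4 ccssBb=8 ccssbb=4
cc S_ B_ hits 12/64; gcd=4; 12÷4/64÷4 = 3/16

P(cc S_ B_) = 3/16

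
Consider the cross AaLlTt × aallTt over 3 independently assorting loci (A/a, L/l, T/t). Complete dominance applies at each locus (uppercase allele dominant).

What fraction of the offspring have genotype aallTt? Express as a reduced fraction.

P(aallTt) = 1/8

AaLlTt gametes: ALT×1, ALt×1, AlT×1, Alt×1, aLT×1, aLt×1, alT×1, alt×1
aallTt gametes: alT×4, alt×4
AaLlTt×aallTt grid (8·8=64): AaLlTT=4 AaLlTt=8 AaLltt=4 AallTT=4 AallTt=8 Aalltt=4 aaLlTT=4 aaLlTt=8 aaLltt=4 aallTT=4 aallTt=8 aalltt=4
aallTt hits 8/64; gcd=8; 8÷8/64÷8 = 1/8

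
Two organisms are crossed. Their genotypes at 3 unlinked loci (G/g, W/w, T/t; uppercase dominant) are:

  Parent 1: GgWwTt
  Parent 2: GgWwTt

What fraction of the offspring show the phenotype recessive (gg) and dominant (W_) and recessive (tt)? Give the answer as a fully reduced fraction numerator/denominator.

P(gg W_ tt) = 3/64

GgWwTt gametes: GWT×1, GWt×1, GwT×1, Gwt×1, gWT×1, gWt×1, gwT×1, gwt×1
GgWwTt gametes: GWT×1, GWt×1, GwT×1, Gwt×1, gWT×1, gWt×1, gwT×1, gwt×1
GgWwTt×GgWwTt grid (8·8=64): GGWWTT=1 GGWWTt=2 GGWWtt=1 GGWwTT=2 GGWwTt=4 GGWwtt=2 GGwwTT=1 GGwwTt=2 GGwwtt=1 GgWWTT=2 GgWWTt=4 GgWWtt=2 GgWwTT=4 GgWwTt=8 GgWwtt=4 GgwwTT=2 GgwwTt=4 Ggwwtt=2 ggWWTT=1 ggWWTt=2 ggWWtt=1 ggWwTT=2 ggWwTt=4 ggWwtt=2 ggwwTT=1 ggwwTt=2 ggwwtt=1
gg W_ tt hits 3/64; gcd=1; 3÷1/64÷1 = 3/64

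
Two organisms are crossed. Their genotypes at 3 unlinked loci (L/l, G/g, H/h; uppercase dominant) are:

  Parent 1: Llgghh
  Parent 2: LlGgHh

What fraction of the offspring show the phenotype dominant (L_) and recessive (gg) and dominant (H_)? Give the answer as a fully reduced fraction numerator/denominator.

Llgghh gametes: Lgh×4, lgh×4
LlGgHh gametes: LGH×1, LGh×1, LgH×1, Lgh×1, lGH×1, lGh×1, lgH×1, lgh×1
Llgghh×LlGgHh grid (8·8=64): LLGgHh=4 LLGghh=4 LLggHh=4 LLgghh=4 LlGgHh=8 LlGghh=8 LlggHh=8 Llgghh=8 llGgHh=4 llGghh=4 llggHh=4 llgghh=4
L_ gg H_ hits 12/64; gcd=4; 12÷4/64÷4 = 3/16

P(L_ gg H_) = 3/16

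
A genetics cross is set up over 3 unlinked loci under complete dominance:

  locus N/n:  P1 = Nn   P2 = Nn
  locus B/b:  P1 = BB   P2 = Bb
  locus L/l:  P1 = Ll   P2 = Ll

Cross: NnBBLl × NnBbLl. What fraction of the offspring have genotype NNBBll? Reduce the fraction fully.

NnBBLl gametes: NBL×2, NBl×2, nBL×2, nBl×2
NnBbLl gametes: NBL×1, NBl×1, NbL×1, Nbl×1, nBL×1, nBl×1, nbL×1, nbl×1
NnBBLl×NnBbLl grid (8·8=64): NNBBLL=2 NNBBLl=4 NNBBll=2 NNBbLL=2 NNBbLl=4 NNBbll=2 NnBBLL=4 NnBBLl=8 NnBBll=4 NnBbLL=4 NnBbLl=8 NnBbll=4 nnBBLL=2 nnBBLl=4 nnBBll=2 nnBbLL=2 nnBbLl=4 nnBbll=2
NNBBll hits 2/64; gcd=2; 2÷2/64÷2 = 1/32

P(NNBBll) = 1/32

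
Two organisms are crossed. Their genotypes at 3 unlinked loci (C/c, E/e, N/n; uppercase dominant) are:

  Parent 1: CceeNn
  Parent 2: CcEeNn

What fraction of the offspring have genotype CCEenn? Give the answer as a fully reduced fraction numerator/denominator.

CceeNn gametes: CeN×2, Cen×2, ceN×2, cen×2
CcEeNn gametes: CEN×1, CEn×1, CeN×1, Cen×1, cEN×1, cEn×1, ceN×1, cen×1
CceeNn×CcEeNn grid (8·8=64): CCEeNN=2 CCEeNn=4 CCEenn=2 CCeeNN=2 CCeeNn=4 CCeenn=2 CcEeNN=4 CcEeNn=8 CcEenn=4 CceeNN=4 CceeNn=8 Cceenn=4 ccEeNN=2 ccEeNn=4 ccEenn=2 cceeNN=2 cceeNn=4 cceenn=2
CCEenn hits 2/64; gcd=2; 2÷2/64÷2 = 1/32

P(CCEenn) = 1/32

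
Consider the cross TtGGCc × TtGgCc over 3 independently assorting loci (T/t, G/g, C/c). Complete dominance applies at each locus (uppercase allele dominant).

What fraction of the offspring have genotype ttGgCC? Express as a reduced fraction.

TtGGCc gametes: TGC×2, TGc×2, tGC×2, tGc×2
TtGgCc gametes: TGC×1, TGc×1, TgC×1, Tgc×1, tGC×1, tGc×1, tgC×1, tgc×1
TtGGCc×TtGgCc grid (8·8=64): TTGGCC=2 TTGGCc=4 TTGGcc=2 TTGgCC=2 TTGgCc=4 TTGgcc=2 TtGGCC=4 TtGGCc=8 TtGGcc=4 TtGgCC=4 TtGgCc=8 TtGgcc=4 ttGGCC=2 ttGGCc=4 ttGGcc=2 ttGgCC=2 ttGgCc=4 ttGgcc=2
ttGgCC hits 2/64; gcd=2; 2÷2/64÷2 = 1/32

P(ttGgCC) = 1/32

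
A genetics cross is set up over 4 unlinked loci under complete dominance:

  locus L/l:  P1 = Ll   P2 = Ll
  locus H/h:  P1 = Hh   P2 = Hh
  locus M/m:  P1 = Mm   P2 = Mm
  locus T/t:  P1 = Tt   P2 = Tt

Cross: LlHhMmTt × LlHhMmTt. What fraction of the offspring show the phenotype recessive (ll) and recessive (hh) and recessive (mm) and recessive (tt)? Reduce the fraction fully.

P(ll hh mm tt) = 1/256

LlHhMmTt gametes: LHMT×1, LHMt×1, LHmT×1, LHmt×1, LhMT×1, LhMt×1, LhmT×1, Lhmt×1, lHMT×1, lHMt×1, lHmT×1, lHmt×1, lhMT×1, lhMt×1, lhmT×1, lhmt×1
LlHhMmTt gametes: LHMT×1, LHMt×1, LHmT×1, LHmt×1, LhMT×1, LhMt×1, LhmT×1, Lhmt×1, lHMT×1, lHMt×1, lHmT×1, lHmt×1, lhMT×1, lhMt×1, lhmT×1, lhmt×1
LlHhMmTt×LlHhMmTt grid (16·16=256): LLHHMMTT=1 LLHHMMTt=2 LLHHMMtt=1 LLHHMmTT=2 LLHHMmTt=4 LLHHMmtt=2 LLHHmmTT=1 LLHHmmTt=2 LLHHmmtt=1 LLHhMMTT=2 LLHhMMTt=4 LLHhMMtt=2 LLHhMmTT=4 LLHhMmTt=8 LLHhMmtt=4 LLHhmmTT=2 LLHhmmTt=4 LLHhmmtt=2 LLhhMMTT=1 LLhhMMTt=2 LLhhMMtt=1 LLhhMmTT=2 LLhhMmTt=4 LLhhMmtt=2 LLhhmmTT=1 LLhhmmTt=2 LLhhmmtt=1 LlHHMMTT=2 LlHHMMTt=4 LlHHMMtt=2 LlHHMmTT=4 LlHHMmTt=8 LlHHMmtt=4 LlHHmmTT=2 LlHHmmTt=4 LlHHmmtt=2 LlHhMMTT=4 LlHhMMTt=8 LlHhMMtt=4 LlHhMmTT=8 LlHhMmTt=16 LlHhMmtt=8 LlHhmmTT=4 LlHhmmTt=8 LlHhmmtt=4 LlhhMMTT=2 LlhhMMTt=4 LlhhMMtt=2 LlhhMmTT=4 LlhhMmTt=8 LlhhMmtt=4 LlhhmmTT=2 LlhhmmTt=4 Llhhmmtt=2 llHHMMTT=1 llHHMMTt=2 llHHMMtt=1 llHHMmTT=2 llHHMmTt=4 llHHMmtt=2 llHHmmTT=1 llHHmmTt=2 llHHmmtt=1 llHhMMTT=2 llHhMMTt=4 llHhMMtt=2 llHhMmTT=4 llHhMmTt=8 llHhMmtt=4 llHhmmTT=2 llHhmmTt=4 llHhmmtt=2 llhhMMTT=1 llhhMMTt=2 llhhMMtt=1 llhhMmTT=2 llhhMmTt=4 llhhMmtt=2 llhhmmTT=1 llhhmmTt=2 llhhmmtt=1
ll hh mm tt hits 1/256; gcd=1; 1÷1/256÷1 = 1/256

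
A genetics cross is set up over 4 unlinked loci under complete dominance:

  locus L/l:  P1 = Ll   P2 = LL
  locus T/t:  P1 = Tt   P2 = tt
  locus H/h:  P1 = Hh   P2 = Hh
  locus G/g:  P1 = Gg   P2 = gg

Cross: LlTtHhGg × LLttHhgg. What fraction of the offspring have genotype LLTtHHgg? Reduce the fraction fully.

P(LLTtHHgg) = 1/32

LlTtHhGg gametes: LTHG×1, LTHg×1, LThG×1, LThg×1, LtHG×1, LtHg×1, LthG×1, Lthg×1, lTHG×1, lTHg×1, lThG×1, lThg×1, ltHG×1, ltHg×1, lthG×1, lthg×1
LLttHhgg gametes: LtHg×8, Lthg×8
LlTtHhGg×LLttHhgg grid (16·16=256): LLTtHHGg=8 LLTtHHgg=8 LLTtHhGg=16 LLTtHhgg=16 LLTthhGg=8 LLTthhgg=8 LLttHHGg=8 LLttHHgg=8 LLttHhGg=16 LLttHhgg=16 LLtthhGg=8 LLtthhgg=8 LlTtHHGg=8 LlTtHHgg=8 LlTtHhGg=16 LlTtHhgg=16 LlTthhGg=8 LlTthhgg=8 LlttHHGg=8 LlttHHgg=8 LlttHhGg=16 LlttHhgg=16 LltthhGg=8 Lltthhgg=8
LLTtHHgg hits 8/256; gcd=8; 8÷8/256÷8 = 1/32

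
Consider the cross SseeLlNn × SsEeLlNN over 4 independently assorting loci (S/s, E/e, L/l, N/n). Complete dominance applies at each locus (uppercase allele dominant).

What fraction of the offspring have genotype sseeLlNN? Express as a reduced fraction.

P(sseeLlNN) = 1/32

SseeLlNn gametes: SeLN×2, SeLn×2, SelN×2, Seln×2, seLN×2, seLn×2, selN×2, seln×2
SsEeLlNN gametes: SELN×2, SElN×2, SeLN×2, SelN×2, sELN×2, sElN×2, seLN×2, selN×2
SseeLlNn×SsEeLlNN grid (16·16=256): SSEeLLNN=4 SSEeLLNn=4 SSEeLlNN=8 SSEeLlNn=8 SSEellNN=4 SSEellNn=4 SSeeLLNN=4 SSeeLLNn=4 SSeeLlNN=8 SSeeLlNn=8 SSeellNN=4 SSeellNn=4 SsEeLLNN=8 SsEeLLNn=8 SsEeLlNN=16 SsEeLlNn=16 SsEellNN=8 SsEellNn=8 SseeLLNN=8 SseeLLNn=8 SseeLlNN=16 SseeLlNn=16 SseellNN=8 SseellNn=8 ssEeLLNN=4 ssEeLLNn=4 ssEeLlNN=8 ssEeLlNn=8 ssEellNN=4 ssEellNn=4 sseeLLNN=4 sseeLLNn=4 sseeLlNN=8 sseeLlNn=8 sseellNN=4 sseellNn=4
sseeLlNN hits 8/256; gcd=8; 8÷8/256÷8 = 1/32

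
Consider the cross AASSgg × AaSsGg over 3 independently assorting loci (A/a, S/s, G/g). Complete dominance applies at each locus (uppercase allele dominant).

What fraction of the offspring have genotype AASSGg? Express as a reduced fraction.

AASSgg gametes: ASg×8
AaSsGg gametes: ASG×1, ASg×1, AsG×1, Asg×1, aSG×1, aSg×1, asG×1, asg×1
AASSgg×AaSsGg grid (8·8=64): AASSGg=8 AASSgg=8 AASsGg=8 AASsgg=8 AaSSGg=8 AaSSgg=8 AaSsGg=8 AaSsgg=8
AASSGg hits 8/64; gcd=8; 8÷8/64÷8 = 1/8

P(AASSGg) = 1/8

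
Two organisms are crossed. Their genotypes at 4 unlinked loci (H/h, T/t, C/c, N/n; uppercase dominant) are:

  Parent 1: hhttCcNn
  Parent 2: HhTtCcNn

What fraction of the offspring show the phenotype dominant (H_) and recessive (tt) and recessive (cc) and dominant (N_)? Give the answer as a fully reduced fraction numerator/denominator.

hhttCcNn gametes: htCN×4, htCn×4, htcN×4, htcn×4
HhTtCcNn gametes: HTCN×1, HTCn×1, HTcN×1, HTcn×1, HtCN×1, HtCn×1, HtcN×1, Htcn×1, hTCN×1, hTCn×1, hTcN×1, hTcn×1, htCN×1, htCn×1, htcN×1, htcn×1
hhttCcNn×HhTtCcNn grid (16·16=256): HhTtCCNN=4 HhTtCCNn=8 HhTtCCnn=4 HhTtCcNN=8 HhTtCcNn=16 HhTtCcnn=8 HhTtccNN=4 HhTtccNn=8 HhTtccnn=4 HhttCCNN=4 HhttCCNn=8 HhttCCnn=4 HhttCcNN=8 HhttCcNn=16 HhttCcnn=8 HhttccNN=4 HhttccNn=8 Hhttccnn=4 hhTtCCNN=4 hhTtCCNn=8 hhTtCCnn=4 hhTtCcNN=8 hhTtCcNn=16 hhTtCcnn=8 hhTtccNN=4 hhTtccNn=8 hhTtccnn=4 hhttCCNN=4 hhttCCNn=8 hhttCCnn=4 hhttCcNN=8 hhttCcNn=16 hhttCcnn=8 hhttccNN=4 hhttccNn=8 hhttccnn=4
H_ tt cc N_ hits 12/256; gcd=4; 12÷4/256÷4 = 3/64

P(H_ tt cc N_) = 3/64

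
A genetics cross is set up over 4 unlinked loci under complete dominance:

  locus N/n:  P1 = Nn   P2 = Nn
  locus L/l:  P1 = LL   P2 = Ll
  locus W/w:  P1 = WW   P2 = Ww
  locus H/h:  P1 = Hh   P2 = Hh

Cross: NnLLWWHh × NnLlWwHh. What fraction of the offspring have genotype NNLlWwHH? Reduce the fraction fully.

P(NNLlWwHH) = 1/64

NnLLWWHh gametes: NLWH×4, NLWh×4, nLWH×4, nLWh×4
NnLlWwHh gametes: NLWH×1, NLWh×1, NLwH×1, NLwh×1, NlWH×1, NlWh×1, NlwH×1, Nlwh×1, nLWH×1, nLWh×1, nLwH×1, nLwh×1, nlWH×1, nlWh×1, nlwH×1, nlwh×1
NnLLWWHh×NnLlWwHh grid (16·16=256): NNLLWWHH=4 NNLLWWHh=8 NNLLWWhh=4 NNLLWwHH=4 NNLLWwHh=8 NNLLWwhh=4 NNLlWWHH=4 NNLlWWHh=8 NNLlWWhh=4 NNLlWwHH=4 NNLlWwHh=8 NNLlWwhh=4 NnLLWWHH=8 NnLLWWHh=16 NnLLWWhh=8 NnLLWwHH=8 NnLLWwHh=16 NnLLWwhh=8 NnLlWWHH=8 NnLlWWHh=16 NnLlWWhh=8 NnLlWwHH=8 NnLlWwHh=16 NnLlWwhh=8 nnLLWWHH=4 nnLLWWHh=8 nnLLWWhh=4 nnLLWwHH=4 nnLLWwHh=8 nnLLWwhh=4 nnLlWWHH=4 nnLlWWHh=8 nnLlWWhh=4 nnLlWwHH=4 nnLlWwHh=8 nnLlWwhh=4
NNLlWwHH hits 4/256; gcd=4; 4÷4/256÷4 = 1/64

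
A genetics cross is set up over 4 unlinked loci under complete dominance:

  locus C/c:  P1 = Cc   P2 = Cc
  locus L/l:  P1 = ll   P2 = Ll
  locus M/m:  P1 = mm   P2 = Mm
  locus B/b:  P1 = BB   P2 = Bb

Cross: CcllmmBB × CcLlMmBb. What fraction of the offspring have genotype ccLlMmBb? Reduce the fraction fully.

P(ccLlMmBb) = 1/32

CcllmmBB gametes: ClmB×8, clmB×8
CcLlMmBb gametes: CLMB×1, CLMb×1, CLmB×1, CLmb×1, ClMB×1, ClMb×1, ClmB×1, Clmb×1, cLMB×1, cLMb×1, cLmB×1, cLmb×1, clMB×1, clMb×1, clmB×1, clmb×1
CcllmmBB×CcLlMmBb grid (16·16=256): CCLlMmBB=8 CCLlMmBb=8 CCLlmmBB=8 CCLlmmBb=8 CCllMmBB=8 CCllMmBb=8 CCllmmBB=8 CCllmmBb=8 CcLlMmBB=16 CcLlMmBb=16 CcLlmmBB=16 CcLlmmBb=16 CcllMmBB=16 CcllMmBb=16 CcllmmBB=16 CcllmmBb=16 ccLlMmBB=8 ccLlMmBb=8 ccLlmmBB=8 ccLlmmBb=8 ccllMmBB=8 ccllMmBb=8 ccllmmBB=8 ccllmmBb=8
ccLlMmBb hits 8/256; gcd=8; 8÷8/256÷8 = 1/32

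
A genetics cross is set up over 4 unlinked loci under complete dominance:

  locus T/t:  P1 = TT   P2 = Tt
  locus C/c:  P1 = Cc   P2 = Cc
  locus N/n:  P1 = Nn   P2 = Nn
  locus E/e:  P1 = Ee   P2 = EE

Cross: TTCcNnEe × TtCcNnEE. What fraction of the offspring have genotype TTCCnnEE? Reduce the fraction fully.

P(TTCCnnEE) = 1/64

TTCcNnEe gametes: TCNE×2, TCNe×2, TCnE×2, TCne×2, TcNE×2, TcNe×2, TcnE×2, Tcne×2
TtCcNnEE gametes: TCNE×2, TCnE×2, TcNE×2, TcnE×2, tCNE×2, tCnE×2, tcNE×2, tcnE×2
TTCcNnEe×TtCcNnEE grid (16·16=256): TTCCNNEE=4 TTCCNNEe=4 TTCCNnEE=8 TTCCNnEe=8 TTCCnnEE=4 TTCCnnEe=4 TTCcNNEE=8 TTCcNNEe=8 TTCcNnEE=16 TTCcNnEe=16 TTCcnnEE=8 TTCcnnEe=8 TTccNNEE=4 TTccNNEe=4 TTccNnEE=8 TTccNnEe=8 TTccnnEE=4 TTccnnEe=4 TtCCNNEE=4 TtCCNNEe=4 TtCCNnEE=8 TtCCNnEe=8 TtCCnnEE=4 TtCCnnEe=4 TtCcNNEE=8 TtCcNNEe=8 TtCcNnEE=16 TtCcNnEe=16 TtCcnnEE=8 TtCcnnEe=8 TtccNNEE=4 TtccNNEe=4 TtccNnEE=8 TtccNnEe=8 TtccnnEE=4 TtccnnEe=4
TTCCnnEE hits 4/256; gcd=4; 4÷4/256÷4 = 1/64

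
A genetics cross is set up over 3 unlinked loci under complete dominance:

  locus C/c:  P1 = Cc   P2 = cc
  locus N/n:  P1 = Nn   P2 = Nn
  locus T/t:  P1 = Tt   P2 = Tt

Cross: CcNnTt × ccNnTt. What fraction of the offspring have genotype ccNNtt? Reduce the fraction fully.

CcNnTt gametes: CNT×1, CNt×1, CnT×1, Cnt×1, cNT×1, cNt×1, cnT×1, cnt×1
ccNnTt gametes: cNT×2, cNt×2, cnT×2, cnt×2
CcNnTt×ccNnTt grid (8·8=64): CcNNTT=2 CcNNTt=4 CcNNtt=2 CcNnTT=4 CcNnTt=8 CcNntt=4 CcnnTT=2 CcnnTt=4 Ccnntt=2 ccNNTT=2 ccNNTt=4 ccNNtt=2 ccNnTT=4 ccNnTt=8 ccNntt=4 ccnnTT=2 ccnnTt=4 ccnntt=2
ccNNtt hits 2/64; gcd=2; 2÷2/64÷2 = 1/32

P(ccNNtt) = 1/32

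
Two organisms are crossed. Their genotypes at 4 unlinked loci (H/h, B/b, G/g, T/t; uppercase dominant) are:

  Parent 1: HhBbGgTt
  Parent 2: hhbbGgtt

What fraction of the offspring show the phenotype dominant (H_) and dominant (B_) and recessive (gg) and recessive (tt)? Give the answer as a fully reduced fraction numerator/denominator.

P(H_ B_ gg tt) = 1/32

HhBbGgTt gametes: HBGT×1, HBGt×1, HBgT×1, HBgt×1, HbGT×1, HbGt×1, HbgT×1, Hbgt×1, hBGT×1, hBGt×1, hBgT×1, hBgt×1, hbGT×1, hbGt×1, hbgT×1, hbgt×1
hhbbGgtt gametes: hbGt×8, hbgt×8
HhBbGgTt×hhbbGgtt grid (16·16=256): HhBbGGTt=8 HhBbGGtt=8 HhBbGgTt=16 HhBbGgtt=16 HhBbggTt=8 HhBbggtt=8 HhbbGGTt=8 HhbbGGtt=8 HhbbGgTt=16 HhbbGgtt=16 HhbbggTt=8 Hhbbggtt=8 hhBbGGTt=8 hhBbGGtt=8 hhBbGgTt=16 hhBbGgtt=16 hhBbggTt=8 hhBbggtt=8 hhbbGGTt=8 hhbbGGtt=8 hhbbGgTt=16 hhbbGgtt=16 hhbbggTt=8 hhbbggtt=8
H_ B_ gg tt hits 8/256; gcd=8; 8÷8/256÷8 = 1/32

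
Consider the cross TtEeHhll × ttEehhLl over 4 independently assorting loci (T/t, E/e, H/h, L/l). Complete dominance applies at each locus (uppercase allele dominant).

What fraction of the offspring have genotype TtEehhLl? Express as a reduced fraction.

P(TtEehhLl) = 1/16

TtEeHhll gametes: TEHl×2, TEhl×2, TeHl×2, Tehl×2, tEHl×2, tEhl×2, teHl×2, tehl×2
ttEehhLl gametes: tEhL×4, tEhl×4, tehL×4, tehl×4
TtEeHhll×ttEehhLl grid (16·16=256): TtEEHhLl=8 TtEEHhll=8 TtEEhhLl=8 TtEEhhll=8 TtEeHhLl=16 TtEeHhll=16 TtEehhLl=16 TtEehhll=16 TteeHhLl=8 TteeHhll=8 TteehhLl=8 Tteehhll=8 ttEEHhLl=8 ttEEHhll=8 ttEEhhLl=8 ttEEhhll=8 ttEeHhLl=16 ttEeHhll=16 ttEehhLl=16 ttEehhll=16 tteeHhLl=8 tteeHhll=8 tteehhLl=8 tteehhll=8
TtEehhLl hits 16/256; gcd=16; 16÷16/256÷16 = 1/16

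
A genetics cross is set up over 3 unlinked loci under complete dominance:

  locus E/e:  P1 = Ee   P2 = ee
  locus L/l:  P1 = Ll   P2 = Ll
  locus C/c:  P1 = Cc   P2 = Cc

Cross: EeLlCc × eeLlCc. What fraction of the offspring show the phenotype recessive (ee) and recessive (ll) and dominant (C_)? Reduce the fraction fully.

P(ee ll C_) = 3/32

EeLlCc gametes: ELC×1, ELc×1, ElC×1, Elc×1, eLC×1, eLc×1, elC×1, elc×1
eeLlCc gametes: eLC×2, eLc×2, elC×2, elc×2
EeLlCc×eeLlCc grid (8·8=64): EeLLCC=2 EeLLCc=4 EeLLcc=2 EeLlCC=4 EeLlCc=8 EeLlcc=4 EellCC=2 EellCc=4 Eellcc=2 eeLLCC=2 eeLLCc=4 eeLLcc=2 eeLlCC=4 eeLlCc=8 eeLlcc=4 eellCC=2 eellCc=4 eellcc=2
ee ll C_ hits 6/64; gcd=2; 6÷2/64÷2 = 3/32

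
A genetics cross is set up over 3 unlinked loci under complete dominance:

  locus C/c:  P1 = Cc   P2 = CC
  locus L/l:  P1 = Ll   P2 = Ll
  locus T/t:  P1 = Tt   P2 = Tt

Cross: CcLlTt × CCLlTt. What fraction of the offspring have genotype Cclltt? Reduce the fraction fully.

CcLlTt gametes: CLT×1, CLt×1, ClT×1, Clt×1, cLT×1, cLt×1, clT×1, clt×1
CCLlTt gametes: CLT×2, CLt×2, ClT×2, Clt×2
CcLlTt×CCLlTt grid (8·8=64): CCLLTT=2 CCLLTt=4 CCLLtt=2 CCLlTT=4 CCLlTt=8 CCLltt=4 CCllTT=2 CCllTt=4 CClltt=2 CcLLTT=2 CcLLTt=4 CcLLtt=2 CcLlTT=4 CcLlTt=8 CcLltt=4 CcllTT=2 CcllTt=4 Cclltt=2
Cclltt hits 2/64; gcd=2; 2÷2/64÷2 = 1/32

P(Cclltt) = 1/32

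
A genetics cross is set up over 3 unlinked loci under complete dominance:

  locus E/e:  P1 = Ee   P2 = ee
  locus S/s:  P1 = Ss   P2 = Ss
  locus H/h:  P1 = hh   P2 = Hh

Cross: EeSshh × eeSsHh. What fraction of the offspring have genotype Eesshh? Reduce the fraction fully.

EeSshh gametes: ESh×2, Esh×2, eSh×2, esh×2
eeSsHh gametes: eSH×2, eSh×2, esH×2, esh×2
EeSshh×eeSsHh grid (8·8=64): EeSSHh=4 EeSShh=4 EeSsHh=8 EeSshh=8 EessHh=4 Eesshh=4 eeSSHh=4 eeSShh=4 eeSsHh=8 eeSshh=8 eessHh=4 eesshh=4
Eesshh hits 4/64; gcd=4; 4÷4/64÷4 = 1/16

P(Eesshh) = 1/16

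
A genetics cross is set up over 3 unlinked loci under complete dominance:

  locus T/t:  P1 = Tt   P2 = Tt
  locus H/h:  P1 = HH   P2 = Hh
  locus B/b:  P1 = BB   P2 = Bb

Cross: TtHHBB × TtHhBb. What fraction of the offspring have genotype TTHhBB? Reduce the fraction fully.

P(TTHhBB) = 1/16

TtHHBB gametes: THB×4, tHB×4
TtHhBb gametes: THB×1, THb×1, ThB×1, Thb×1, tHB×1, tHb×1, thB×1, thb×1
TtHHBB×TtHhBb grid (8·8=64): TTHHBB=4 TTHHBb=4 TTHhBB=4 TTHhBb=4 TtHHBB=8 TtHHBb=8 TtHhBB=8 TtHhBb=8 ttHHBB=4 ttHHBb=4 ttHhBB=4 ttHhBb=4
TTHhBB hits 4/64; gcd=4; 4÷4/64÷4 = 1/16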